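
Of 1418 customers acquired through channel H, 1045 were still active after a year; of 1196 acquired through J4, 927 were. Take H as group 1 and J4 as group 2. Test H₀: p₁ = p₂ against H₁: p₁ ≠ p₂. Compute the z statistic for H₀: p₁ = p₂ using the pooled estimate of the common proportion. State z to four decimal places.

z = -2.2563

p̂₁ = 1045/1418 = 0.7369535, p̂₂ = 927/1196 = 0.7750836.
Pooled p̂ = (1045+927)/(1418+1196) = 1972/2614 = 0.7543994.
SE = √(p̂(1−p̂)(1/n₁+1/n₂)) = √(0.7543994·0.2456006·0.00154134) = √(0.000285581) = 0.0168991.
z = (0.7369535 − 0.7750836)/0.0168991 = -0.0381301/0.0168991 = -2.2563.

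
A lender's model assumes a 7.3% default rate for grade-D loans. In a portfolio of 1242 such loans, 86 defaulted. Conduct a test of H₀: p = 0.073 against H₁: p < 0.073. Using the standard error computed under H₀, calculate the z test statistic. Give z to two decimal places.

z = -0.51

p̂ = 86/1242 ≈ 0.0692.
Standard error under H₀: √(0.073×0.927/1242) = 0.0074.
z = (0.0692 − 0.073)/0.0074 = -0.0038/0.0074 = -0.51.
p-value = P(Z < -0.509) ≈ 0.3054.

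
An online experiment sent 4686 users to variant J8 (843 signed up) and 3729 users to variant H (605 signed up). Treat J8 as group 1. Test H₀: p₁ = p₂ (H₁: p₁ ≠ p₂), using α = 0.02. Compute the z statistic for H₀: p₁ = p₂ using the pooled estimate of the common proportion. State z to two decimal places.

z = 2.13

p̂₁ = 843/4686 = 0.1799, p̂₂ = 605/3729 = 0.1622.
Pooled p̂ = (843+605)/(4686+3729) = 1448/8415 = 0.1721.
SE = √(p̂(1−p̂)(1/n₁+1/n₂)) = √(0.1721·0.8279·0.00048157) = √(6.86066e-05) = 0.0083.
z = (0.1799 − 0.1622)/0.0083 = 0.0177/0.0083 = 2.13.
p-value = 2·P(Z > 2.132) ≈ 0.0330. With α = 0.02, fail to reject H₀.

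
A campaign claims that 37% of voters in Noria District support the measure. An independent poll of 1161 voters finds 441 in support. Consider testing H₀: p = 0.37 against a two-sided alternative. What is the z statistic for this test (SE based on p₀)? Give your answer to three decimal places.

p̂ = 441/1161 = 0.379845.
Standard error under H₀: √(0.37×0.63/1161) = 0.014170.
z = (0.379845 − 0.37)/0.014170 = 0.009845/0.014170 = 0.695.

z = 0.695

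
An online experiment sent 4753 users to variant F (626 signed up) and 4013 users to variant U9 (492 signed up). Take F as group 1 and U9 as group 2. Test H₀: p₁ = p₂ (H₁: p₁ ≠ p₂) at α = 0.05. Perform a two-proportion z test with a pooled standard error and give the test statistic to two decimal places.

p̂₁ = 626/4753 = 0.13171, p̂₂ = 492/4013 = 0.12260.
Pooled p̂ = (626+492)/(4753+4013) = 1118/8766 = 0.12754.
SE = √(0.111272 × 0.000459584) = 0.00715.
z = (0.13171 − 0.12260)/0.00715 = 0.00911/0.00715 = 1.27.
p-value = 2·P(Z > 1.273) ≈ 0.2030; since p > α = 0.05, fail to reject H₀.

z = 1.27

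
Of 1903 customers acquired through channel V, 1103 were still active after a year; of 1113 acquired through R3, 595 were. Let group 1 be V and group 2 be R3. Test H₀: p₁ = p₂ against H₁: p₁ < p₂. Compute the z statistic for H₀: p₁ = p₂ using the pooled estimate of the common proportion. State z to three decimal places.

p̂₁ = 1103/1903 ≈ 0.57961, p̂₂ = 595/1113 ≈ 0.53459.
Pooled p̂ = (1103+595)/(1903+1113) = 1698/3016 = 0.56300.
SE = √(p̂(1−p̂)(1/n₁+1/n₂)) = √(0.56300·0.43700·0.00142396) = √(0.000350338) = 0.01872.
z = (0.57961 − 0.53459)/0.01872 = 0.04502/0.01872 = 2.405.
p-value = P(Z < 2.405) ≈ 0.9919.

z = 2.405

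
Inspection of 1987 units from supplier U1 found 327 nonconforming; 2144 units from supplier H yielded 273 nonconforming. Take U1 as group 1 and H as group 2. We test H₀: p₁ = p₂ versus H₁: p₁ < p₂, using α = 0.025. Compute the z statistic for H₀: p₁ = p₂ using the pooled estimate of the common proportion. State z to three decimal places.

z = 3.394

p̂₁ = 327/1987 ≈ 0.164570, p̂₂ = 273/2144 ≈ 0.127332.
Pooled p̂ = (327+273)/(1987+2144) = 600/4131 = 0.145243.
SE = √(0.124148 × 0.000969689) = 0.010972.
z = (0.164570 − 0.127332)/0.010972 = 0.037238/0.010972 = 3.394.
p-value = P(Z < 3.394) ≈ 0.9997. With α = 0.025, fail to reject H₀.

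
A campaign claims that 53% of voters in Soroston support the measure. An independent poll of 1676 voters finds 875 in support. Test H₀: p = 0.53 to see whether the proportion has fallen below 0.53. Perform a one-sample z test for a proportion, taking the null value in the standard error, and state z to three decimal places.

z = -0.650

p̂ = 875/1676 = 0.52208.
Standard error under H₀: √(0.53×0.47/1676) = 0.01219.
z = (0.52208 − 0.53)/0.01219 = -0.00792/0.01219 = -0.650.
p-value = P(Z < -0.650) ≈ 0.2579.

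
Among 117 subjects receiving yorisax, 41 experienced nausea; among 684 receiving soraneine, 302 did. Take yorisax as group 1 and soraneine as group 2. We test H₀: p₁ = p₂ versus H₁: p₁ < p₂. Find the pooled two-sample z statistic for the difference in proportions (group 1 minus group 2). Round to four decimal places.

z = -1.8401

p̂₁ = 41/117 = 0.350427, p̂₂ = 302/684 = 0.441520.
Pooled p̂ = (41+302)/(117+684) = 343/801 = 0.428215.
SE = √(p̂(1−p̂)(1/n₁+1/n₂)) = √(0.428215·0.571785·0.010009) = √(0.00245067) = 0.049504.
z = (0.350427 − 0.441520)/0.049504 = -0.091093/0.049504 = -1.8401.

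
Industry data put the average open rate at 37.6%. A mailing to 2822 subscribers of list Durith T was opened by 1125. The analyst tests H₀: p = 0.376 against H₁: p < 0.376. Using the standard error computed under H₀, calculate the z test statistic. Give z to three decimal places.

z = 2.484

p̂ = 1125/2822 = 0.39865.
Under H₀, SE = √(0.376·0.624/2822) = √(8.3141e-05) = 0.00912.
z = (0.39865 − 0.376)/0.00912 = 0.02265/0.00912 = 2.484.
p-value = P(Z < 2.484) ≈ 0.9935.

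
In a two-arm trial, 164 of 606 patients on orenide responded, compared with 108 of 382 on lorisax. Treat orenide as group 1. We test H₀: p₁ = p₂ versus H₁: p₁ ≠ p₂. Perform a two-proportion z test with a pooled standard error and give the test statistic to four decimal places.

p̂₁ = 164/606 = 0.270627, p̂₂ = 108/382 = 0.282723.
Pooled p̂ = (164+108)/(606+382) = 272/988 = 0.275304.
SE = √(p̂(1−p̂)(1/n₁+1/n₂)) = √(0.275304·0.724696·0.00426797) = √(0.000851509) = 0.029181.
z = (0.270627 − 0.282723)/0.029181 = -0.012096/0.029181 = -0.4145.
Two-sided p-value ≈ 2·Φ(−0.415) = 0.6785.

z = -0.4145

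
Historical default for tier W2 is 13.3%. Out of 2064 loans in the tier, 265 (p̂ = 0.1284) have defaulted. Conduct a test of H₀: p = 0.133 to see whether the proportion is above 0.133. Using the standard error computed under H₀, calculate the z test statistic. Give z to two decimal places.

p̂ = 265/2064 = 0.12839.
Under H₀, SE = √(0.133·0.867/2064) = √(5.58677e-05) = 0.00747.
z = (0.12839 − 0.133)/0.00747 = -0.00461/0.00747 = -0.62.

z = -0.62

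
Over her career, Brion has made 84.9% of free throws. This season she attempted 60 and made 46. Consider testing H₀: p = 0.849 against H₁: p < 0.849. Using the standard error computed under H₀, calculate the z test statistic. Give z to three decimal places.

z = -1.781

p̂ = 46/60 ≈ 0.76667.
Under H₀, SE = √(0.849·0.151/60) = √(0.00213665) = 0.04622.
z = (0.76667 − 0.849)/0.04622 = -0.08233/0.04622 = -1.781.
p-value = P(Z < -1.781) ≈ 0.0374.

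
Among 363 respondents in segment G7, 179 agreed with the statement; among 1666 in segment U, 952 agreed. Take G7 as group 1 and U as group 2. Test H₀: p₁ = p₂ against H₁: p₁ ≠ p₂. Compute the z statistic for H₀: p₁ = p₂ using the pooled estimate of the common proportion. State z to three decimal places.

z = -2.722

p̂₁ = 179/363 = 0.49311, p̂₂ = 952/1666 = 0.57143.
Pooled p̂ = (179+952)/(363+1666) = 1131/2029 = 0.55742.
SE = √(p̂(1−p̂)(1/n₁+1/n₂)) = √(0.55742·0.44258·0.00335506) = √(0.000827704) = 0.02877.
z = (0.49311 − 0.57143)/0.02877 = -0.07832/0.02877 = -2.722.
p-value = 2·P(Z > 2.722) ≈ 0.0065.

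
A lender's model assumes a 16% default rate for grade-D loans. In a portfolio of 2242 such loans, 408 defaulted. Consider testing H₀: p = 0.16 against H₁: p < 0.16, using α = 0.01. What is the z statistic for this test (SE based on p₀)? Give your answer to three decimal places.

p̂ = 408/2242 = 0.181980.
Standard error under H₀: √(0.16×0.84/2242) = 0.007743.
z = (0.181980 − 0.16)/0.007743 = 0.021980/0.007743 = 2.839.
p-value = P(Z < 2.839) ≈ 0.9977; since p > α = 0.01, fail to reject H₀.

z = 2.839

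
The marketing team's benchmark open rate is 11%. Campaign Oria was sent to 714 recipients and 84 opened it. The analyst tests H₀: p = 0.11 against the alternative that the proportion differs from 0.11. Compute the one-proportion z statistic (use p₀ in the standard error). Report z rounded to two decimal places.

z = 0.65

p̂ = 84/714 ≈ 0.1176.
Standard error under H₀: √(0.11×0.89/714) = 0.0117.
z = (0.1176 − 0.11)/0.0117 = 0.0076/0.0117 = 0.65.
Two-sided p-value ≈ 2·Φ(−0.653) = 0.5137.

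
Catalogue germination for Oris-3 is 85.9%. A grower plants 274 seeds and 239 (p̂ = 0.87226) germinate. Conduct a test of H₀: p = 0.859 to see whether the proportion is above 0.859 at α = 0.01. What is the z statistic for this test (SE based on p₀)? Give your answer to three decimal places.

p̂ = 239/274 = 0.87226.
Standard error under H₀: √(0.859×0.141/274) = 0.02102.
z = (0.87226 − 0.859)/0.02102 = 0.01326/0.02102 = 0.631.
p-value = P(Z > 0.631) ≈ 0.2641. With α = 0.01, fail to reject H₀.

z = 0.631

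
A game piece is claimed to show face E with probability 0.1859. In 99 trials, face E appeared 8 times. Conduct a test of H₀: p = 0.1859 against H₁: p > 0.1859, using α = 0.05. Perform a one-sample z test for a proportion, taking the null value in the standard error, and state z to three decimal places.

p̂ = 8/99 = 0.08081.
Under H₀, SE = √(0.1859·0.8141/99) = √(0.0015287) = 0.03910.
z = (0.08081 − 0.1859)/0.03910 = -0.10509/0.03910 = -2.688.
p-value = P(Z > -2.688) ≈ 0.9964, so at α = 0.05 we fail to reject H₀.

z = -2.688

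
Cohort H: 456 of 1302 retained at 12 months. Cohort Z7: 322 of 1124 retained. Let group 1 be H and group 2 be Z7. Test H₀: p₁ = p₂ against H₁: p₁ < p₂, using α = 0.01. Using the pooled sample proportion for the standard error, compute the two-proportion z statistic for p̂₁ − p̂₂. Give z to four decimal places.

z = 3.3548

p̂₁ = 456/1302 ≈ 0.3502304, p̂₂ = 322/1124 ≈ 0.2864769.
Pooled p̂ = (456+322)/(1302+1124) = 778/2426 = 0.3206925.
SE = √(0.217849 × 0.00165773) = 0.0190035.
z = (0.3502304 − 0.2864769)/0.0190035 = 0.0637535/0.0190035 = 3.3548.
p-value = P(Z < 3.355) ≈ 0.9996; since p > α = 0.01, fail to reject H₀.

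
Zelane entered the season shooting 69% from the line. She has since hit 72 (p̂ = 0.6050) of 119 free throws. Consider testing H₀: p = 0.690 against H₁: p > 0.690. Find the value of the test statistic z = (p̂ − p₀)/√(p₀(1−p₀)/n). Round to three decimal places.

p̂ = 72/119 = 0.60504.
SE = √(p₀(1−p₀)/n) = √(0.2139/119) = 0.04240.
z = (0.60504 − 0.69)/0.04240 = -0.08496/0.04240 = -2.004.

z = -2.004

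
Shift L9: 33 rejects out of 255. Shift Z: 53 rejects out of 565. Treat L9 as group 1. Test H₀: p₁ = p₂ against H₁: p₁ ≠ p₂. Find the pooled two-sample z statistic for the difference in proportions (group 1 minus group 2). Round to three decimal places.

z = 1.540

p̂₁ = 33/255 = 0.12941, p̂₂ = 53/565 = 0.09381.
Pooled p̂ = (33+53)/(255+565) = 86/820 = 0.10488.
SE = √(0.0938786 × 0.00569148) = 0.02312.
z = (0.12941 − 0.09381)/0.02312 = 0.03560/0.02312 = 1.540.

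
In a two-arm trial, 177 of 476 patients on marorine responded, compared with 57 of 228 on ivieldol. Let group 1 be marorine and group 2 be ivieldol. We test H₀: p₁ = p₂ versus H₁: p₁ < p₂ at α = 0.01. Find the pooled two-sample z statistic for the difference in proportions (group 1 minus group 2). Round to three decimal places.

p̂₁ = 177/476 = 0.37185, p̂₂ = 57/228 = 0.25000.
Pooled p̂ = (177+57)/(476+228) = 234/704 = 0.33239.
SE = √(p̂(1−p̂)(1/n₁+1/n₂)) = √(0.33239·0.66761·0.00648681) = √(0.00143946) = 0.03794.
z = (0.37185 − 0.25000)/0.03794 = 0.12185/0.03794 = 3.212.
p-value = P(Z < 3.212) ≈ 0.9993. With α = 0.01, fail to reject H₀.

z = 3.212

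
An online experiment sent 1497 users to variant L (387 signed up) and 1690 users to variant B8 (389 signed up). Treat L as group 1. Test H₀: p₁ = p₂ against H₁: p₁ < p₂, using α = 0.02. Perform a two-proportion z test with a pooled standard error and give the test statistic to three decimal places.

z = 1.860

p̂₁ = 387/1497 ≈ 0.258517, p̂₂ = 389/1690 ≈ 0.230178.
Pooled p̂ = (387+389)/(1497+1690) = 776/3187 = 0.243489.
SE = √(0.184202 × 0.00125972) = 0.015233.
z = (0.258517 − 0.230178)/0.015233 = 0.028339/0.015233 = 1.860.
p-value = P(Z < 1.860) ≈ 0.9686; since p > α = 0.02, fail to reject H₀.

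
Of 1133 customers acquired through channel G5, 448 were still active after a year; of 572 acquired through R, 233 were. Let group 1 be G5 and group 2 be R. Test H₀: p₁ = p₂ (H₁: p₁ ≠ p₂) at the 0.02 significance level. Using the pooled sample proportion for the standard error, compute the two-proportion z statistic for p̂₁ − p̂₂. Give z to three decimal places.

z = -0.475

p̂₁ = 448/1133 = 0.39541, p̂₂ = 233/572 = 0.40734.
Pooled p̂ = (448+233)/(1133+572) = 681/1705 = 0.39941.
SE = √(0.239882 × 0.00263086) = 0.02512.
z = (0.39541 − 0.40734)/0.02512 = -0.01193/0.02512 = -0.475.
Two-sided p-value ≈ 2·Φ(−0.475) = 0.6348, so at α = 0.02 we fail to reject H₀.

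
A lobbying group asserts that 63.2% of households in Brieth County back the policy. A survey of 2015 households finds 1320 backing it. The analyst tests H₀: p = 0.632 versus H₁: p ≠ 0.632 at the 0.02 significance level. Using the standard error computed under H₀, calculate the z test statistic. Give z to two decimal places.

p̂ = 1320/2015 ≈ 0.65509.
SE = √(p₀(1−p₀)/n) = √(0.23258/2015) = 0.01074.
z = (0.65509 − 0.632)/0.01074 = 0.02309/0.01074 = 2.15.
Two-sided p-value ≈ 2·Φ(−2.149) = 0.0316. With α = 0.02, fail to reject H₀.

z = 2.15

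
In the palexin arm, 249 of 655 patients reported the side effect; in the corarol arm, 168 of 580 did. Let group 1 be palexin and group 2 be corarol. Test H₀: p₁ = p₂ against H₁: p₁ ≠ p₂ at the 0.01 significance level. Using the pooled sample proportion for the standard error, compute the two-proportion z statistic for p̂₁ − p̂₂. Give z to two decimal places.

p̂₁ = 249/655 ≈ 0.38015, p̂₂ = 168/580 ≈ 0.28966.
Pooled p̂ = (249+168)/(655+580) = 417/1235 = 0.33765.
SE = √(0.223643 × 0.00325086) = 0.02696.
z = (0.38015 − 0.28966)/0.02696 = 0.09049/0.02696 = 3.36.
Two-sided p-value ≈ 2·Φ(−3.356) = 0.0008; since p < α = 0.01, reject H₀.

z = 3.36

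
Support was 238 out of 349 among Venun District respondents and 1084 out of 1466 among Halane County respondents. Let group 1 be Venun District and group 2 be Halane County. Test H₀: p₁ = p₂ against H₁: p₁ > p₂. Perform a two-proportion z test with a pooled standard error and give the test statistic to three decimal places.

p̂₁ = 238/349 = 0.68195, p̂₂ = 1084/1466 = 0.73943.
Pooled p̂ = (238+1084)/(349+1466) = 1322/1815 = 0.72837.
SE = √(0.197845 × 0.00354746) = 0.02649.
z = (0.68195 − 0.73943)/0.02649 = -0.05748/0.02649 = -2.170.
p-value = P(Z > -2.170) ≈ 0.9850.

z = -2.170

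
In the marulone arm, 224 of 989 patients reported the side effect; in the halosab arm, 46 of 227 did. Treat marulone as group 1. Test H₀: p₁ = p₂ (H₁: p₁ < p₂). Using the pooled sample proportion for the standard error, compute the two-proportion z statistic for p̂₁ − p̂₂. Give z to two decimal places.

p̂₁ = 224/989 = 0.2265, p̂₂ = 46/227 = 0.2026.
Pooled p̂ = (224+46)/(989+227) = 270/1216 = 0.2220.
SE = √(p̂(1−p̂)(1/n₁+1/n₂)) = √(0.2220·0.7780·0.00541641) = √(0.000935619) = 0.0306.
z = (0.2265 − 0.2026)/0.0306 = 0.0239/0.0306 = 0.78.
p-value = P(Z < 0.780) ≈ 0.7822.

z = 0.78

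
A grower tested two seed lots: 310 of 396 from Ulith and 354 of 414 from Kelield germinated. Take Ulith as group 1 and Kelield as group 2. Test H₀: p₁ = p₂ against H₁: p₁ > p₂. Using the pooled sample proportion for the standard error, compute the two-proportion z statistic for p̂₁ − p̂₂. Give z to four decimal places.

z = -2.6738

p̂₁ = 310/396 = 0.782828, p̂₂ = 354/414 = 0.855072.
Pooled p̂ = (310+354)/(396+414) = 664/810 = 0.819753.
SE = √(0.147758 × 0.00494071) = 0.027019.
z = (0.782828 − 0.855072)/0.027019 = -0.072244/0.027019 = -2.6738.
p-value = P(Z > -2.674) ≈ 0.9963.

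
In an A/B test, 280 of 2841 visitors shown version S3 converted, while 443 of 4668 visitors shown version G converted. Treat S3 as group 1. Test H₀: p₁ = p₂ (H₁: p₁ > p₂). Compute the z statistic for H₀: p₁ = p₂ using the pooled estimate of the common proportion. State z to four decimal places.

z = 0.5208

p̂₁ = 280/2841 ≈ 0.0985568, p̂₂ = 443/4668 ≈ 0.0949015.
Pooled p̂ = (280+443)/(2841+4668) = 723/7509 = 0.0962845.
SE = √(0.0870138 × 0.000566213) = 0.0070191.
z = (0.0985568 − 0.0949015)/0.0070191 = 0.0036553/0.0070191 = 0.5208.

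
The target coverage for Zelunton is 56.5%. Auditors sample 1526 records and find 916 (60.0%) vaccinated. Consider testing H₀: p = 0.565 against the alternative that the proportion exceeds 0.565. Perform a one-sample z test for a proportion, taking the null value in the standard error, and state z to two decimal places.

z = 2.78

p̂ = 916/1526 ≈ 0.6003.
SE = √(p₀(1−p₀)/n) = √(0.24577/1526) = 0.0127.
z = (0.6003 − 0.565)/0.0127 = 0.0353/0.0127 = 2.78.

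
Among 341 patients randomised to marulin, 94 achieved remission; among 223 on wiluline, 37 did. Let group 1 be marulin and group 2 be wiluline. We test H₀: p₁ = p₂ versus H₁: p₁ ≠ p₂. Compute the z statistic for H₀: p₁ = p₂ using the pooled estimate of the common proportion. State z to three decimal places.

p̂₁ = 94/341 = 0.275660, p̂₂ = 37/223 = 0.165919.
Pooled p̂ = (94+37)/(341+223) = 131/564 = 0.232270.
SE = √(0.17832 × 0.00741686) = 0.036367.
z = (0.275660 − 0.165919)/0.036367 = 0.109741/0.036367 = 3.018.
p-value = 2·P(Z > 3.018) ≈ 0.0025.

z = 3.018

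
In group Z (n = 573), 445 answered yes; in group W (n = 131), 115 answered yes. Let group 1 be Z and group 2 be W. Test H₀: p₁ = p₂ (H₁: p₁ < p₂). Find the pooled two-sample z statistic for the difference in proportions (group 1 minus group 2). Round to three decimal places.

p̂₁ = 445/573 = 0.77661, p̂₂ = 115/131 = 0.87786.
Pooled p̂ = (445+115)/(573+131) = 560/704 = 0.79545.
SE = √(0.162707 × 0.00937879) = 0.03906.
z = (0.77661 − 0.87786)/0.03906 = -0.10125/0.03906 = -2.592.
p-value = P(Z < -2.592) ≈ 0.0048.

z = -2.592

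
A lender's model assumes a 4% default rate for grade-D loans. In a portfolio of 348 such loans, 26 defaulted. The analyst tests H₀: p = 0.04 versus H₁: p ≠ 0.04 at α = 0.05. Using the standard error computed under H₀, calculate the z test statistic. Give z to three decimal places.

z = 3.305

p̂ = 26/348 = 0.0747126.
SE = √(p₀(1−p₀)/n) = √(0.0384/348) = 0.0105045.
z = (0.0747126 − 0.04)/0.0105045 = 0.0347126/0.0105045 = 3.305.
p-value = 2·P(Z > 3.305) ≈ 0.0010. With α = 0.05, reject H₀.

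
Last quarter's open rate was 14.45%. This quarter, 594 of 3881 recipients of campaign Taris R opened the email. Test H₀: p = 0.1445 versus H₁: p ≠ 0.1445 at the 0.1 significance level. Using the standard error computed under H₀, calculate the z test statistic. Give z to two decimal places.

p̂ = 594/3881 = 0.15305.
SE = √(p₀(1−p₀)/n) = √(0.12362/3881) = 0.00564.
z = (0.15305 − 0.1445)/0.00564 = 0.00855/0.00564 = 1.52.
Two-sided p-value ≈ 2·Φ(−1.516) = 0.1296. With α = 0.1, fail to reject H₀.

z = 1.52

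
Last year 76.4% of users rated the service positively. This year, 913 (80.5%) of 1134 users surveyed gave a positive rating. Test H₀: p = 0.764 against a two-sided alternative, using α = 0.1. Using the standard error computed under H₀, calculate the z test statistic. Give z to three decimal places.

z = 3.261

p̂ = 913/1134 = 0.805115.
Under H₀, SE = √(0.764·0.236/1134) = √(0.000158998) = 0.012609.
z = (0.805115 − 0.764)/0.012609 = 0.041115/0.012609 = 3.261.
p-value = 2·P(Z > 3.261) ≈ 0.0011; since p < α = 0.1, reject H₀.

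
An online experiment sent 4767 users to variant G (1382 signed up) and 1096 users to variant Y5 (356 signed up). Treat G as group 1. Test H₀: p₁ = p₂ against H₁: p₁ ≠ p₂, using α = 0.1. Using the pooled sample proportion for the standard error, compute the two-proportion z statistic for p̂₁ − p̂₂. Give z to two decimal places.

z = -2.28

p̂₁ = 1382/4767 ≈ 0.2899, p̂₂ = 356/1096 ≈ 0.3248.
Pooled p̂ = (1382+356)/(4767+1096) = 1738/5863 = 0.2964.
SE = √(0.208561 × 0.00112218) = 0.0153.
z = (0.2899 − 0.3248)/0.0153 = -0.0349/0.0153 = -2.28.
p-value = 2·P(Z > 2.282) ≈ 0.0225. With α = 0.1, reject H₀.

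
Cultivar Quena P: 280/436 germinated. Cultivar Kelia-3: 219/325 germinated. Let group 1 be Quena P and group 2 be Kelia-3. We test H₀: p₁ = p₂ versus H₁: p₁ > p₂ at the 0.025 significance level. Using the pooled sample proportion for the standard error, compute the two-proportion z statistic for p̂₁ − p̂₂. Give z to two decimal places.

z = -0.91

p̂₁ = 280/436 = 0.6422, p̂₂ = 219/325 = 0.6738.
Pooled p̂ = (280+219)/(436+325) = 499/761 = 0.6557.
SE = √(p̂(1−p̂)(1/n₁+1/n₂)) = √(0.6557·0.3443·0.0053705) = √(0.0012124) = 0.0348.
z = (0.6422 − 0.6738)/0.0348 = -0.0316/0.0348 = -0.91.
p-value = P(Z > -0.909) ≈ 0.8183; since p > α = 0.025, fail to reject H₀.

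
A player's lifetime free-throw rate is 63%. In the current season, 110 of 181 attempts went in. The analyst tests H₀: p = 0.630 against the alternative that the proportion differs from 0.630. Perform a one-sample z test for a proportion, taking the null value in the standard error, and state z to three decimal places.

p̂ = 110/181 = 0.607735.
Standard error under H₀: √(0.63×0.37/181) = 0.035887.
z = (0.607735 − 0.63)/0.035887 = -0.022265/0.035887 = -0.620.
p-value = 2·P(Z > 0.620) ≈ 0.5350.

z = -0.620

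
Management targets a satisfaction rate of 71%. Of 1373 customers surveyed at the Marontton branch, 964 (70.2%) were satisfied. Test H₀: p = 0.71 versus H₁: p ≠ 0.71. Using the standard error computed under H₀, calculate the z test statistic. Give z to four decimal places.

p̂ = 964/1373 ≈ 0.702112.
SE = √(p₀(1−p₀)/n) = √(0.2059/1373) = 0.012246.
z = (0.702112 − 0.71)/0.012246 = -0.007888/0.012246 = -0.6441.

z = -0.6441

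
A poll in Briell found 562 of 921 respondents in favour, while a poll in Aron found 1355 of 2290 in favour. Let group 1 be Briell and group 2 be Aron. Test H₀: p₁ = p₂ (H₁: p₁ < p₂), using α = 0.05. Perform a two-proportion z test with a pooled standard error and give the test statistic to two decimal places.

z = 0.97

p̂₁ = 562/921 ≈ 0.6102, p̂₂ = 1355/2290 ≈ 0.5917.
Pooled p̂ = (562+1355)/(921+2290) = 1917/3211 = 0.5970.
SE = √(p̂(1−p̂)(1/n₁+1/n₂)) = √(0.5970·0.4030·0.00152246) = √(0.000366287) = 0.0191.
z = (0.6102 − 0.5917)/0.0191 = 0.0185/0.0191 = 0.97.
p-value = P(Z < 0.967) ≈ 0.8332. With α = 0.05, fail to reject H₀.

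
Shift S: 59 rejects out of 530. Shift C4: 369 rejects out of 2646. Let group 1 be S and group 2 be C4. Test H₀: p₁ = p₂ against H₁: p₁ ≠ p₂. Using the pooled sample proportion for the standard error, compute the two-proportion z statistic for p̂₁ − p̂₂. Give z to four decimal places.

z = -1.7314

p̂₁ = 59/530 ≈ 0.111321, p̂₂ = 369/2646 ≈ 0.139456.
Pooled p̂ = (59+369)/(530+2646) = 428/3176 = 0.134761.
SE = √(0.1166 × 0.00226472) = 0.016250.
z = (0.111321 − 0.139456)/0.016250 = -0.028135/0.016250 = -1.7314.
Two-sided p-value ≈ 2·Φ(−1.731) = 0.0834.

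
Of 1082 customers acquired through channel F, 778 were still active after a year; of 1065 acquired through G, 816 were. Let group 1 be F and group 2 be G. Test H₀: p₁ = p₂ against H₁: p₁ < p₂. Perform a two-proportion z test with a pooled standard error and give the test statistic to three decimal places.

z = -2.498

p̂₁ = 778/1082 ≈ 0.71904, p̂₂ = 816/1065 ≈ 0.76620.
Pooled p̂ = (778+816)/(1082+1065) = 1594/2147 = 0.74243.
SE = √(0.191227 × 0.00186318) = 0.01888.
z = (0.71904 − 0.76620)/0.01888 = -0.04716/0.01888 = -2.498.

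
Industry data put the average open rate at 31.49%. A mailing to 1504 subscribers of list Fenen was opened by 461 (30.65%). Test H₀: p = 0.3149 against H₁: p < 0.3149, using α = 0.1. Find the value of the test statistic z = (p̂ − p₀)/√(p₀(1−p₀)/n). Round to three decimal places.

z = -0.700

p̂ = 461/1504 ≈ 0.306516.
Standard error under H₀: √(0.3149×0.6851/1504) = 0.011977.
z = (0.306516 − 0.3149)/0.011977 = -0.008384/0.011977 = -0.700.
p-value = P(Z < -0.700) ≈ 0.2420; since p > α = 0.1, fail to reject H₀.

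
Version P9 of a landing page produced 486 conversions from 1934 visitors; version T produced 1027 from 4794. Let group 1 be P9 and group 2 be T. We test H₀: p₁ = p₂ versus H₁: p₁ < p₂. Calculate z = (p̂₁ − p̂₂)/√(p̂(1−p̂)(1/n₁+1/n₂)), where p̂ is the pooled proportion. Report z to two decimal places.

p̂₁ = 486/1934 ≈ 0.251293, p̂₂ = 1027/4794 ≈ 0.214226.
Pooled p̂ = (486+1027)/(1934+4794) = 1513/6728 = 0.224881.
SE = √(0.17431 × 0.000725657) = 0.011247.
z = (0.251293 − 0.214226)/0.011247 = 0.037067/0.011247 = 3.30.

z = 3.30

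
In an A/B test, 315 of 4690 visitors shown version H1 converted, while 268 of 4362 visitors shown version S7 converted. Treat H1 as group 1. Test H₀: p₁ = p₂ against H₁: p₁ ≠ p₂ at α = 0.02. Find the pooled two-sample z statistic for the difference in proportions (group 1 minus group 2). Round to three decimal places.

p̂₁ = 315/4690 ≈ 0.06716, p̂₂ = 268/4362 ≈ 0.06144.
Pooled p̂ = (315+268)/(4690+4362) = 583/9052 = 0.06441.
SE = √(p̂(1−p̂)(1/n₁+1/n₂)) = √(0.06441·0.93559·0.000442472) = √(2.66623e-05) = 0.00516.
z = (0.06716 − 0.06144)/0.00516 = 0.00572/0.00516 = 1.109.
Two-sided p-value ≈ 2·Φ(−1.109) = 0.2676. With α = 0.02, fail to reject H₀.

z = 1.109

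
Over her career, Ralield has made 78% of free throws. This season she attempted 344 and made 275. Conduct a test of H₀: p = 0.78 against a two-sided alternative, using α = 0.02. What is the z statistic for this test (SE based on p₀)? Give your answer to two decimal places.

p̂ = 275/344 = 0.7994.
SE = √(p₀(1−p₀)/n) = √(0.1716/344) = 0.0223.
z = (0.7994 − 0.78)/0.0223 = 0.0194/0.0223 = 0.87.
p-value = 2·P(Z > 0.869) ≈ 0.3846; since p > α = 0.02, fail to reject H₀.

z = 0.87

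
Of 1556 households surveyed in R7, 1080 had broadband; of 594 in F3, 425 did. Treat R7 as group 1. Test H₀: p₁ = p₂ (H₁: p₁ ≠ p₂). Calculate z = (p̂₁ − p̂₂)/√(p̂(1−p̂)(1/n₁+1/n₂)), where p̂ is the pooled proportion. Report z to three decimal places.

z = -0.968

p̂₁ = 1080/1556 = 0.69409, p̂₂ = 425/594 = 0.71549.
Pooled p̂ = (1080+425)/(1556+594) = 1505/2150 = 0.70000.
SE = √(0.21 × 0.00232618) = 0.02210.
z = (0.69409 − 0.71549)/0.02210 = -0.02140/0.02210 = -0.968.
Two-sided p-value ≈ 2·Φ(−0.968) = 0.3329.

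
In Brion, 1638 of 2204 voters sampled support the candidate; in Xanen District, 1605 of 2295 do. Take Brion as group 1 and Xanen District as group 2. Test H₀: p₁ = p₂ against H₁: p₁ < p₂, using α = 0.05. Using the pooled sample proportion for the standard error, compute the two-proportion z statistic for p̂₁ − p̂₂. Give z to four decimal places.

p̂₁ = 1638/2204 = 0.743194, p̂₂ = 1605/2295 = 0.699346.
Pooled p̂ = (1638+1605)/(2204+2295) = 3243/4499 = 0.720827.
SE = √(p̂(1−p̂)(1/n₁+1/n₂)) = √(0.720827·0.279173·0.00088945) = √(0.000178989) = 0.013379.
z = (0.743194 − 0.699346)/0.013379 = 0.043848/0.013379 = 3.2774.
p-value = P(Z < 3.277) ≈ 0.9995. With α = 0.05, fail to reject H₀.

z = 3.2774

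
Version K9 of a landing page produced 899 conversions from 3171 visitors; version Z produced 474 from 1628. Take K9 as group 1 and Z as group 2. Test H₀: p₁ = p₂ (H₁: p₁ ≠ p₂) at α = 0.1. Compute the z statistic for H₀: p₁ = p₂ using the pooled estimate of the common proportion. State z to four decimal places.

z = -0.5550

p̂₁ = 899/3171 ≈ 0.283507, p̂₂ = 474/1628 ≈ 0.291155.
Pooled p̂ = (899+474)/(3171+1628) = 1373/4799 = 0.286101.
SE = √(0.204247 × 0.000929609) = 0.013779.
z = (0.283507 − 0.291155)/0.013779 = -0.007648/0.013779 = -0.5550.
p-value = 2·P(Z > 0.555) ≈ 0.5789, so at α = 0.1 we fail to reject H₀.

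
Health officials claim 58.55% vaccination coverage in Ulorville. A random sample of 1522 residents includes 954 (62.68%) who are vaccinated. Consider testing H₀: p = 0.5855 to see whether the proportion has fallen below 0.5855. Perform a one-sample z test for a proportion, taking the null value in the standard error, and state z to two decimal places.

z = 3.27

p̂ = 954/1522 ≈ 0.62681.
SE = √(p₀(1−p₀)/n) = √(0.24269/1522) = 0.01263.
z = (0.62681 − 0.5855)/0.01263 = 0.04131/0.01263 = 3.27.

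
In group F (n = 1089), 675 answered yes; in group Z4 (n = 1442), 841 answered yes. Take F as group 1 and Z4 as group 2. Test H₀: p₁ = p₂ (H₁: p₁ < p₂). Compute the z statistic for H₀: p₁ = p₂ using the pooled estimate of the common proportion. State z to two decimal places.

z = 1.86

p̂₁ = 675/1089 = 0.6198, p̂₂ = 841/1442 = 0.5832.
Pooled p̂ = (675+841)/(1089+1442) = 1516/2531 = 0.5990.
SE = √(p̂(1−p̂)(1/n₁+1/n₂)) = √(0.5990·0.4010·0.00161175) = √(0.000387151) = 0.0197.
z = (0.6198 − 0.5832)/0.0197 = 0.0366/0.0197 = 1.86.
p-value = P(Z < 1.861) ≈ 0.9686.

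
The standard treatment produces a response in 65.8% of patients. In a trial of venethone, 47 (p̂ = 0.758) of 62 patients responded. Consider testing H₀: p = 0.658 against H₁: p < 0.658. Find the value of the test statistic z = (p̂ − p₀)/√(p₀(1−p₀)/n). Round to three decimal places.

p̂ = 47/62 = 0.75806.
SE = √(p₀(1−p₀)/n) = √(0.22504/62) = 0.06025.
z = (0.75806 − 0.658)/0.06025 = 0.10006/0.06025 = 1.661.
p-value = P(Z < 1.661) ≈ 0.9516.

z = 1.661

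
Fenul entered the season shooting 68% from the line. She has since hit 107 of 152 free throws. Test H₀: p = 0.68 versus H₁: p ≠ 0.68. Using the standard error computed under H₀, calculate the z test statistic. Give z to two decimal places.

z = 0.63

p̂ = 107/152 = 0.7039.
Standard error under H₀: √(0.68×0.32/152) = 0.0378.
z = (0.7039 − 0.68)/0.0378 = 0.0239/0.0378 = 0.63.
p-value = 2·P(Z > 0.633) ≈ 0.5268.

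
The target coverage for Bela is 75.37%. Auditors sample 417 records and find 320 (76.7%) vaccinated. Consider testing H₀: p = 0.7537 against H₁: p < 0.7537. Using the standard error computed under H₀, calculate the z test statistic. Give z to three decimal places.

z = 0.649

p̂ = 320/417 = 0.76739.
SE = √(p₀(1−p₀)/n) = √(0.18564/417) = 0.02110.
z = (0.76739 − 0.7537)/0.02110 = 0.01369/0.02110 = 0.649.
p-value = P(Z < 0.649) ≈ 0.7417.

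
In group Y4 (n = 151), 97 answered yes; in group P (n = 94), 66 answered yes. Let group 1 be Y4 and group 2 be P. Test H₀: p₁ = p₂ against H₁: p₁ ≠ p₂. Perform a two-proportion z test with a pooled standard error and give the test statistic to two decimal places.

z = -0.96

p̂₁ = 97/151 ≈ 0.6424, p̂₂ = 66/94 ≈ 0.7021.
Pooled p̂ = (97+66)/(151+94) = 163/245 = 0.6653.
SE = √(0.222674 × 0.0172608) = 0.0620.
z = (0.6424 − 0.7021)/0.0620 = -0.0597/0.0620 = -0.96.
Two-sided p-value ≈ 2·Φ(−0.964) = 0.3352.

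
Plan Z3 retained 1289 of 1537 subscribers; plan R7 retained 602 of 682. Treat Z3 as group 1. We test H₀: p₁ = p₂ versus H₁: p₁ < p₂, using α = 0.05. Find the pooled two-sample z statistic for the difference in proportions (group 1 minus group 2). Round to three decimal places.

z = -2.698

p̂₁ = 1289/1537 = 0.838647, p̂₂ = 602/682 = 0.882698.
Pooled p̂ = (1289+602)/(1537+682) = 1891/2219 = 0.852186.
SE = √(p̂(1−p̂)(1/n₁+1/n₂)) = √(0.852186·0.147814·0.00211689) = √(0.000266655) = 0.016330.
z = (0.838647 − 0.882698)/0.016330 = -0.044051/0.016330 = -2.698.
p-value = P(Z < -2.698) ≈ 0.0035, so at α = 0.05 we reject H₀.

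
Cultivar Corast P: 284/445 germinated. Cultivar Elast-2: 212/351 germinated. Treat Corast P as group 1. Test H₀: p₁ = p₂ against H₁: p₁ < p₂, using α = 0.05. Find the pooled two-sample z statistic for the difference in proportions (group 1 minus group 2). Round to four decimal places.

p̂₁ = 284/445 ≈ 0.638202, p̂₂ = 212/351 ≈ 0.603989.
Pooled p̂ = (284+212)/(445+351) = 496/796 = 0.623116.
SE = √(p̂(1−p̂)(1/n₁+1/n₂)) = √(0.623116·0.376884·0.00509619) = √(0.0011968) = 0.034595.
z = (0.638202 − 0.603989)/0.034595 = 0.034213/0.034595 = 0.9890.
p-value = P(Z < 0.989) ≈ 0.8387, so at α = 0.05 we fail to reject H₀.

z = 0.9890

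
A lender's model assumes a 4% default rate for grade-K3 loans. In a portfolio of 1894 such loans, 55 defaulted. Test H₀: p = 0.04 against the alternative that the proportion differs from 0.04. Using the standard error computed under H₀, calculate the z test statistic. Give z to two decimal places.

p̂ = 55/1894 ≈ 0.029039.
SE = √(p₀(1−p₀)/n) = √(0.0384/1894) = 0.004503.
z = (0.029039 − 0.04)/0.004503 = -0.010961/0.004503 = -2.43.

z = -2.43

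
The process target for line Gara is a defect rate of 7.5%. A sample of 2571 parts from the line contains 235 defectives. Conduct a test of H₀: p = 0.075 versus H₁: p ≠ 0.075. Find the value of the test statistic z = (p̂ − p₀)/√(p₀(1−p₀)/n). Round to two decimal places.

z = 3.16

p̂ = 235/2571 = 0.09140.
SE = √(p₀(1−p₀)/n) = √(0.069375/2571) = 0.00519.
z = (0.09140 − 0.075)/0.00519 = 0.01640/0.00519 = 3.16.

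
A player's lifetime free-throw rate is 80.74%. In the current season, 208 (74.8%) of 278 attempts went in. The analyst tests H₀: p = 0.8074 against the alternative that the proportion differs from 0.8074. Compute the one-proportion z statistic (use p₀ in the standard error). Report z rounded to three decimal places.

p̂ = 208/278 = 0.74820.
SE = √(p₀(1−p₀)/n) = √(0.15551/278) = 0.02365.
z = (0.74820 − 0.8074)/0.02365 = -0.05920/0.02365 = -2.503.
Two-sided p-value ≈ 2·Φ(−2.503) = 0.0123.

z = -2.503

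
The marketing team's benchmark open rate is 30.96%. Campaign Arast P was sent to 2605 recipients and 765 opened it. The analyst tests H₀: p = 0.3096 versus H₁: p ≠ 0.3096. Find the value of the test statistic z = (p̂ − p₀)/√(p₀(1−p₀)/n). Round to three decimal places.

p̂ = 765/2605 ≈ 0.293666.
Standard error under H₀: √(0.3096×0.6904/2605) = 0.009058.
z = (0.293666 − 0.3096)/0.009058 = -0.015934/0.009058 = -1.759.

z = -1.759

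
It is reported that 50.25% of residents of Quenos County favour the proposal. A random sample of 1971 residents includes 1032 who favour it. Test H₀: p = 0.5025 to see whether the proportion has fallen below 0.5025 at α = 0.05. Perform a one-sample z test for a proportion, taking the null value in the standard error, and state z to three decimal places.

z = 1.873

p̂ = 1032/1971 = 0.52359.
Under H₀, SE = √(0.5025·0.4975/1971) = √(0.000126836) = 0.01126.
z = (0.52359 − 0.5025)/0.01126 = 0.02109/0.01126 = 1.873.
p-value = P(Z < 1.873) ≈ 0.9695; since p > α = 0.05, fail to reject H₀.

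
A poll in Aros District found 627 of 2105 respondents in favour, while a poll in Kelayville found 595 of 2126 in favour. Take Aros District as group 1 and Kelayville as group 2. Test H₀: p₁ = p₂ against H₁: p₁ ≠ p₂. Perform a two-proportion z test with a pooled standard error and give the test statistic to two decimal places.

p̂₁ = 627/2105 ≈ 0.2979, p̂₂ = 595/2126 ≈ 0.2799.
Pooled p̂ = (627+595)/(2105+2126) = 1222/4231 = 0.2888.
SE = √(p̂(1−p̂)(1/n₁+1/n₂)) = √(0.2888·0.7112·0.000945426) = √(0.000194194) = 0.0139.
z = (0.2979 − 0.2799)/0.0139 = 0.0180/0.0139 = 1.29.

z = 1.29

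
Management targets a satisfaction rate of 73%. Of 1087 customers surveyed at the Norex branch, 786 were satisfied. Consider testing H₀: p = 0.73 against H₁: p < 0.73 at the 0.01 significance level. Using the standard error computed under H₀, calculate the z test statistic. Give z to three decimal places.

p̂ = 786/1087 ≈ 0.72309.
Standard error under H₀: √(0.73×0.27/1087) = 0.01347.
z = (0.72309 − 0.73)/0.01347 = -0.00691/0.01347 = -0.513.
p-value = P(Z < -0.513) ≈ 0.3039. With α = 0.01, fail to reject H₀.

z = -0.513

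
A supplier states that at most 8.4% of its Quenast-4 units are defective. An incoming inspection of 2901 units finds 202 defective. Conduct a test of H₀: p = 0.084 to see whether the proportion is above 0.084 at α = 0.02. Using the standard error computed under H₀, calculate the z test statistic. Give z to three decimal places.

z = -2.790

p̂ = 202/2901 = 0.06963.
SE = √(p₀(1−p₀)/n) = √(0.076944/2901) = 0.00515.
z = (0.06963 − 0.084)/0.00515 = -0.01437/0.00515 = -2.790.
p-value = P(Z > -2.790) ≈ 0.9974; since p > α = 0.02, fail to reject H₀.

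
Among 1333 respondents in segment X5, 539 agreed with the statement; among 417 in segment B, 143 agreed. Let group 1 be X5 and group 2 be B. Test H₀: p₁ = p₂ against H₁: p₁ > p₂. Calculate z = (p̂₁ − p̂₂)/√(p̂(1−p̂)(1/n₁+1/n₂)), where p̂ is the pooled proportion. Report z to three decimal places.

p̂₁ = 539/1333 = 0.40435, p̂₂ = 143/417 = 0.34293.
Pooled p̂ = (539+143)/(1333+417) = 682/1750 = 0.38971.
SE = √(p̂(1−p̂)(1/n₁+1/n₂)) = √(0.38971·0.61029·0.00314827) = √(0.000748775) = 0.02736.
z = (0.40435 − 0.34293)/0.02736 = 0.06142/0.02736 = 2.245.

z = 2.245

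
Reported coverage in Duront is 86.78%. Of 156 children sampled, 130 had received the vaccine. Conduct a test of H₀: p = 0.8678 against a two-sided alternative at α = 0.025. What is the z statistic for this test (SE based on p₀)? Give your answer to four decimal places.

z = -1.2710

p̂ = 130/156 ≈ 0.833333.
Under H₀, SE = √(0.8678·0.1322/156) = √(0.000735405) = 0.027118.
z = (0.833333 − 0.8678)/0.027118 = -0.034467/0.027118 = -1.2710.
Two-sided p-value ≈ 2·Φ(−1.271) = 0.2037; since p > α = 0.025, fail to reject H₀.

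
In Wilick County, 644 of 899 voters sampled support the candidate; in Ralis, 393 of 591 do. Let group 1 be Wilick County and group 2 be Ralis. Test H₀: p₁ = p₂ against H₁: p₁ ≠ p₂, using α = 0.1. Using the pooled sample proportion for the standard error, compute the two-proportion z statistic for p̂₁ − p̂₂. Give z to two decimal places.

p̂₁ = 644/899 = 0.7164, p̂₂ = 393/591 = 0.6650.
Pooled p̂ = (644+393)/(899+591) = 1037/1490 = 0.6960.
SE = √(p̂(1−p̂)(1/n₁+1/n₂)) = √(0.6960·0.3040·0.00280439) = √(0.000593395) = 0.0244.
z = (0.7164 − 0.6650)/0.0244 = 0.0514/0.0244 = 2.11.
Two-sided p-value ≈ 2·Φ(−2.109) = 0.0349, so at α = 0.1 we reject H₀.

z = 2.11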